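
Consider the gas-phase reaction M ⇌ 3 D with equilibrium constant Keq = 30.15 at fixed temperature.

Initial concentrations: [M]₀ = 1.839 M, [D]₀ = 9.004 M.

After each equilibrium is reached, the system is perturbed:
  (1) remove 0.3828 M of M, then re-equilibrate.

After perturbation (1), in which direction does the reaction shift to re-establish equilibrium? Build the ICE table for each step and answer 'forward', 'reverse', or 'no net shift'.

Direction: reverse

Q₀ = 396.9 vs Keq = 30.15 ⇒ Q>K, reverse
Step 1:
                   M          D
  Initial      1.839      9.004
  Change       1.457     -4.372
  Equil        3.296      4.632
  solve Keq expr → x = -1.457; check Q = 30.15
Then remove 0.3828 M of M.
Step 2:
                   M          D
  Initial      2.914      4.632
  Change     0.05327    -0.1598
  Equil        2.967      4.472
  solve Keq expr → x = -0.05327; check Q = 30.15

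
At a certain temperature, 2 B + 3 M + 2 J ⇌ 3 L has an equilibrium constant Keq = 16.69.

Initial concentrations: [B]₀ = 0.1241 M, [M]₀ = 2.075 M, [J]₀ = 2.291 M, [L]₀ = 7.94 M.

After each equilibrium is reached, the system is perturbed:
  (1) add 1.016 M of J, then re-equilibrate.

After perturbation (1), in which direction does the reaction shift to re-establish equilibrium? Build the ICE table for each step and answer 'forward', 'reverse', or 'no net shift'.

Direction: forward

Q₀ = 693.1 vs Keq = 16.69 ⇒ Q>K, reverse
Step 1:
                  B         M         J         L
  init       0.1241     2.075     2.291      7.94
  Δ          0.3337    0.5006    0.3337   -0.5006
  eq         0.4578     2.576     2.625     7.439
  solve Keq expr → x = -0.1669; check Q = 16.69
Then add 1.016 M of J.
Step 2:
                  B         M         J         L
  init       0.4578     2.576     3.641     7.439
  Δ        -0.08418   -0.1263  -0.08418    0.1263
  eq         0.3736     2.449     3.557     7.566
  solve Keq expr → x = 0.04209; check Q = 16.69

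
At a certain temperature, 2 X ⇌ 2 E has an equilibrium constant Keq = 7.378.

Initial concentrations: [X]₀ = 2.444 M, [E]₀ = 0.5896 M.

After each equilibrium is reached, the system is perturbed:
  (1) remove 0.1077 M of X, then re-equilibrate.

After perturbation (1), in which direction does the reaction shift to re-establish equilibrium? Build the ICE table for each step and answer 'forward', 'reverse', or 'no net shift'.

Direction: reverse

Q₀ = 0.0582 vs Keq = 7.378 ⇒ Q<K, forward
Step 1:
                   X          E
  I            2.444     0.5896
  C           -1.628      1.628
  E           0.8163      2.217
  solve Keq expr → x = 0.8138; check Q = 7.378
Then remove 0.1077 M of X.
Step 2:
                   X          E
  I           0.7086      2.217
  C          0.07872   -0.07872
  E           0.7873      2.139
  solve Keq expr → x = -0.03936; check Q = 7.378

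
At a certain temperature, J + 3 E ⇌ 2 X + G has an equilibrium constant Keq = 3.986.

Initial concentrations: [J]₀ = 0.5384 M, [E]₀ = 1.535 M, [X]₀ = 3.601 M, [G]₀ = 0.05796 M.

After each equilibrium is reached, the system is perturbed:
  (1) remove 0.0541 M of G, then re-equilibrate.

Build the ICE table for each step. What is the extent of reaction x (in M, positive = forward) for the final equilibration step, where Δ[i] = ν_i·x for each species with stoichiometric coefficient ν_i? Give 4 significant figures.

x = 0.01905 M

Q₀ = 0.386 vs Keq = 3.986 ⇒ Q<K, forward
Step 1:
                  J         E         X         G
  init       0.5384     1.535     3.601   0.05796
  Δ         -0.1218   -0.3654    0.2436    0.1218
  eq         0.4166      1.17     3.845    0.1798
  solve Keq expr → x = 0.1218; check Q = 3.986
Then remove 0.0541 M of G.
Step 2:
                  J         E         X         G
  init       0.4166      1.17     3.845    0.1257
  Δ        -0.01905  -0.05716   0.03811   0.01905
  eq         0.3975     1.112     3.883    0.1447
  solve Keq expr → x = 0.01905; check Q = 3.986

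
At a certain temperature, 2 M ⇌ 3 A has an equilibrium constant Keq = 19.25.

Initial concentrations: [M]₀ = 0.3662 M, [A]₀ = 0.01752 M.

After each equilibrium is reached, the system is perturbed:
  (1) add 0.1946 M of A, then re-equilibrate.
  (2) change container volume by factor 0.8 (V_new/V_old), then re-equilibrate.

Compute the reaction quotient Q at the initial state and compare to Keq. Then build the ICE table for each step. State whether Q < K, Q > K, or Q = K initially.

Q₀ = 4.0102e-05; Q < K (proceeds forward)

Q₀ = 4.0102e-05 vs Keq = 19.25 ⇒ Q<K, forward
Step 1:
                    M           A
  Initial      0.3662     0.01752
  Change      -0.2951      0.4426
  Equil       0.07114      0.4601
  solve Keq expr → x = 0.1475; check Q = 19.25
Then add 0.1946 M of A.
Step 2:
                    M           A
  Initial     0.07114      0.6547
  Change      0.03527    -0.05291
  Equil        0.1064      0.6018
  solve Keq expr → x = -0.01764; check Q = 19.25
Then change container volume by factor 0.8 (V_new/V_old).
Step 3:
                    M           A
  Initial       0.133      0.7523
  Change      0.01088    -0.01633
  Equil        0.1439      0.7359
  solve Keq expr → x = -0.005442; check Q = 19.25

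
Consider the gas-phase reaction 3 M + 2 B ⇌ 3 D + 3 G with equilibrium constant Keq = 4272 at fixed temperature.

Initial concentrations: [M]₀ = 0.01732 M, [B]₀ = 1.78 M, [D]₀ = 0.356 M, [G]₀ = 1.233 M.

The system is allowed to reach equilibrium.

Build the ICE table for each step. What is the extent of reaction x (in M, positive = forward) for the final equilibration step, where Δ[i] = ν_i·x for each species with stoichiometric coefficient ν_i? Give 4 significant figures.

Q₀ = 5138 vs Keq = 4272 ⇒ Q>K, reverse
Step 1:
                  M         B         D         G
  Initial   0.01732      1.78     0.356     1.233
  Change   0.001026 6.8369e-04 -0.001026 -0.001026
  Equil     0.01835     1.781     0.355     1.232
  solve Keq expr → x = -3.4185e-04; check Q = 4272

x = -3.4185e-04 M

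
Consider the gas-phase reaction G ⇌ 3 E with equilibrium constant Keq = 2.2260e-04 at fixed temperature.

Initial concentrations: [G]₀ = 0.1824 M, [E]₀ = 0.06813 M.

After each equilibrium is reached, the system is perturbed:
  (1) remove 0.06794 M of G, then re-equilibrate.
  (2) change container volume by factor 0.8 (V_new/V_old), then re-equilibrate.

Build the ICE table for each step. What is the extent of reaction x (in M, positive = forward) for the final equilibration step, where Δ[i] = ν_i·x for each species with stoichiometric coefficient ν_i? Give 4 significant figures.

Q₀ = 0.001734 vs Keq = 2.2260e-04 ⇒ Q>K, reverse
Step 1:
                  G         E
  init       0.1824   0.06813
  Δ         0.01103  -0.03308
  eq         0.1934   0.03505
  solve Keq expr → x = -0.01103; check Q = 2.2260e-04
Then remove 0.06794 M of G.
Step 2:
                  G         E
  init       0.1255   0.03505
  Δ        0.001528 -0.004585
  eq          0.127   0.03046
  solve Keq expr → x = -0.001528; check Q = 2.2260e-04
Then change container volume by factor 0.8 (V_new/V_old).
Step 3:
                  G         E
  init       0.1588   0.03808
  Δ        0.001715 -0.005146
  eq         0.1605   0.03293
  solve Keq expr → x = -0.001715; check Q = 2.2260e-04

x = -0.001715 M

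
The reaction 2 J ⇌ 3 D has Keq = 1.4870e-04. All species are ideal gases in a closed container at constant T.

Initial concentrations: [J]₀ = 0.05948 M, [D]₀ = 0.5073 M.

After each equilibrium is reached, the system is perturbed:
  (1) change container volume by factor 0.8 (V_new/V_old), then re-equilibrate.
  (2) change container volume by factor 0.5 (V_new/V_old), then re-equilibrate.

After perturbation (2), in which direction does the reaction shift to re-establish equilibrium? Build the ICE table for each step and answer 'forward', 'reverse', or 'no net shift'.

Q₀ = 36.9 vs Keq = 1.4870e-04 ⇒ Q>K, reverse
Step 1:
                  J         D
  I         0.05948    0.5073
  C          0.3197   -0.4795
  E          0.3792   0.02775
  solve Keq expr → x = -0.1598; check Q = 1.4870e-04
Then change container volume by factor 0.8 (V_new/V_old).
Step 2:
                  J         D
  I           0.474   0.03469
  C        0.001609 -0.002414
  E          0.4756   0.03228
  solve Keq expr → x = -8.0467e-04; check Q = 1.4870e-04
Then change container volume by factor 0.5 (V_new/V_old).
Step 3:
                  J         D
  I          0.9512   0.06456
  C        0.008672  -0.01301
  E          0.9598   0.05155
  solve Keq expr → x = -0.004336; check Q = 1.4870e-04

Direction: reverse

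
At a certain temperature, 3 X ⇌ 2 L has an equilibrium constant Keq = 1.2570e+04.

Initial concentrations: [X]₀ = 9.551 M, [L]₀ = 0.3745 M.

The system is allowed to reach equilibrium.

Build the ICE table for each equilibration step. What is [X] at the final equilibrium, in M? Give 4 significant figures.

[X]_eq = 0.1519 M

Q₀ = 1.6097e-04 vs Keq = 1.2570e+04 ⇒ Q<K, forward
Step 1:
                  X         L
  Initial     9.551    0.3745
  Change     -9.399     6.266
  Equil      0.1519     6.641
  solve Keq expr → x = 3.133; check Q = 1.2570e+04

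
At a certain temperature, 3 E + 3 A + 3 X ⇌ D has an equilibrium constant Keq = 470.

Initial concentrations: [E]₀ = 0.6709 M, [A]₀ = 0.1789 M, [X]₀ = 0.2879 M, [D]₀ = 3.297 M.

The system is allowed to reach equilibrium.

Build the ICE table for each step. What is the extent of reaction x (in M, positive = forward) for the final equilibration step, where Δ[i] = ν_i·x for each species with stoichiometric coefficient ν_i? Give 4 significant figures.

Q₀ = 7.9908e+04 vs Keq = 470 ⇒ Q>K, reverse
Step 1:
                    E           A           X           D
  init         0.6709      0.1789      0.2879       3.297
  Δ            0.2292      0.2292      0.2292     -0.0764
  eq           0.9001      0.4081      0.5171       3.221
  solve Keq expr → x = -0.0764; check Q = 470

x = -0.0764 M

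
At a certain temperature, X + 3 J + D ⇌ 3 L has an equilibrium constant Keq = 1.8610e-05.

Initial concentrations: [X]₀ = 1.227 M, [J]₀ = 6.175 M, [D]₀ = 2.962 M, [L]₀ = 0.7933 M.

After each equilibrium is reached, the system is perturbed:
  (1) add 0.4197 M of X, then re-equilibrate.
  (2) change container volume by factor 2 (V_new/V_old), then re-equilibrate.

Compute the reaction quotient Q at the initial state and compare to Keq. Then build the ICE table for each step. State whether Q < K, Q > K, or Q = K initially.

Q₀ = 5.8341e-04 vs Keq = 1.8610e-05 ⇒ Q>K, reverse
Step 1:
                    X           J           D           L
  Initial       1.227       6.175       2.962      0.7933
  Change        0.168       0.504       0.168      -0.504
  Equil         1.395       6.679        3.13      0.2893
  solve Keq expr → x = -0.168; check Q = 1.8610e-05
Then add 0.4197 M of X.
Step 2:
                    X           J           D           L
  Initial       1.815       6.679        3.13      0.2893
  Change    -0.008199     -0.0246   -0.008199      0.0246
  Equil         1.807       6.654       3.122      0.3139
  solve Keq expr → x = 0.008199; check Q = 1.8610e-05
Then change container volume by factor 2 (V_new/V_old).
Step 3:
                    X           J           D           L
  Initial      0.9033       3.327       1.561      0.1569
  Change      0.01845     0.05535     0.01845    -0.05535
  Equil        0.9217       3.383       1.579      0.1016
  solve Keq expr → x = -0.01845; check Q = 1.8610e-05

Q₀ = 5.8341e-04; Q > K (proceeds reverse)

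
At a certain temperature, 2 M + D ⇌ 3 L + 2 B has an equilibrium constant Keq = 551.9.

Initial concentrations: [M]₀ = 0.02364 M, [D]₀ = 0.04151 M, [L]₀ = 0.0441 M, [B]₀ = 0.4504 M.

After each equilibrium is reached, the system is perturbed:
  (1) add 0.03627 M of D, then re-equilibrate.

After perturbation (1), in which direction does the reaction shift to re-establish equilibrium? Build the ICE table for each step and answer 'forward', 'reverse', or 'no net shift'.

Q₀ = 0.75 vs Keq = 551.9 ⇒ Q<K, forward
Step 1:
                  M         D         L         B
  Initial   0.02364   0.04151    0.0441    0.4504
  Change   -0.02125  -0.01062   0.03187   0.02125
  Equil    0.002392   0.03089   0.07597    0.4716
  solve Keq expr → x = 0.01062; check Q = 551.9
Then add 0.03627 M of D.
Step 2:
                  M         D         L         B
  Initial  0.002392   0.06716   0.07597    0.4716
  Change  -7.2770e-04 -3.6385e-04  0.001092 7.2770e-04
  Equil    0.001664   0.06679   0.07706    0.4724
  solve Keq expr → x = 3.6385e-04; check Q = 551.9

Direction: forward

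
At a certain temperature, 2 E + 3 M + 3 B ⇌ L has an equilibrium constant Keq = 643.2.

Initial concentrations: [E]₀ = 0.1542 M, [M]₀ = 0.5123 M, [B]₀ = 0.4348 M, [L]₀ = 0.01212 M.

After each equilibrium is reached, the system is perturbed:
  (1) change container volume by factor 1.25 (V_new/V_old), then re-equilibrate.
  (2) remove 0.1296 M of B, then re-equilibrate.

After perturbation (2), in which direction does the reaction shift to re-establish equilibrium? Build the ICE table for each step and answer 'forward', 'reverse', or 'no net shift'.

Q₀ = 46.12 vs Keq = 643.2 ⇒ Q<K, forward
Step 1:
                  E         M         B         L
  I          0.1542    0.5123    0.4348   0.01212
  C        -0.04437  -0.06656  -0.06656   0.02219
  E          0.1098    0.4457    0.3682   0.03431
  solve Keq expr → x = 0.02219; check Q = 643.2
Then change container volume by factor 1.25 (V_new/V_old).
Step 2:
                  E         M         B         L
  I         0.08786    0.3566    0.2946   0.02745
  C         0.02226   0.03338   0.03338  -0.01113
  E          0.1101      0.39     0.328   0.01632
  solve Keq expr → x = -0.01113; check Q = 643.2
Then remove 0.1296 M of B.
Step 3:
                  E         M         B         L
  I          0.1101      0.39    0.1984   0.01632
  C         0.01638   0.02458   0.02458 -0.008192
  E          0.1265    0.4145    0.2229  0.008126
  solve Keq expr → x = -0.008192; check Q = 643.2

Direction: reverse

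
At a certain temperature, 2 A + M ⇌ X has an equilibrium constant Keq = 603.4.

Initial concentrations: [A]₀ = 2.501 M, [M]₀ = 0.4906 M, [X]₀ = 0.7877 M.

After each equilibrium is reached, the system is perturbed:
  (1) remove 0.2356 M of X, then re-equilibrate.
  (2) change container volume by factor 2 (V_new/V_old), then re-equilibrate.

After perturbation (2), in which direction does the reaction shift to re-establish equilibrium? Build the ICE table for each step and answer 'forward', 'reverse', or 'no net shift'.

Direction: reverse

Q₀ = 0.2567 vs Keq = 603.4 ⇒ Q<K, forward
Step 1:
                  A         M         X
  Initial     2.501    0.4906    0.7877
  Change    -0.9794   -0.4897    0.4897
  Equil       1.522 9.1432e-04     1.277
  solve Keq expr → x = 0.4897; check Q = 603.4
Then remove 0.2356 M of X.
Step 2:
                  A         M         X
  Initial     1.522 9.1432e-04     1.042
  Change  -3.3637e-04 -1.6819e-04 1.6819e-04
  Equil       1.521 7.4614e-04     1.042
  solve Keq expr → x = 1.6819e-04; check Q = 603.4
Then change container volume by factor 2 (V_new/V_old).
Step 3:
                  A         M         X
  Initial    0.7606 3.7307e-04     0.521
  Change   0.002215  0.001107 -0.001107
  Equil      0.7629   0.00148    0.5199
  solve Keq expr → x = -0.001107; check Q = 603.4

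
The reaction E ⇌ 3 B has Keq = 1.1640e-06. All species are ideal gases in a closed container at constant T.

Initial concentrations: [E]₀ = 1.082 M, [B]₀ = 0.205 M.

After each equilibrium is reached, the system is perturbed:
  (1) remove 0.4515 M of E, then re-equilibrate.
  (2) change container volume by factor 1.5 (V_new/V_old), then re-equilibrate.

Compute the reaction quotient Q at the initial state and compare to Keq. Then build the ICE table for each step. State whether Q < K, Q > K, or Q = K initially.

Q₀ = 0.007962 vs Keq = 1.1640e-06 ⇒ Q>K, reverse
Step 1:
                   E          B
  I            1.082      0.205
  C          0.06466     -0.194
  E            1.147    0.01101
  solve Keq expr → x = -0.06466; check Q = 1.1640e-06
Then remove 0.4515 M of E.
Step 2:
                   E          B
  I           0.6952    0.01101
  C       5.6307e-04  -0.001689
  E           0.6957   0.009321
  solve Keq expr → x = -5.6307e-04; check Q = 1.1640e-06
Then change container volume by factor 1.5 (V_new/V_old).
Step 3:
                   E          B
  I           0.4638   0.006214
  C       -6.4163e-04   0.001925
  E           0.4632   0.008139
  solve Keq expr → x = 6.4163e-04; check Q = 1.1640e-06

Q₀ = 0.007962; Q > K (proceeds reverse)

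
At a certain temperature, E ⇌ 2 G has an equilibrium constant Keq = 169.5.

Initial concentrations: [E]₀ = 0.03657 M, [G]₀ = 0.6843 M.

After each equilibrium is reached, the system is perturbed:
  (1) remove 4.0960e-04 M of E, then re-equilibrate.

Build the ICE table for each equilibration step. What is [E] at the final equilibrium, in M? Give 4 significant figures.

[E]_eq = 0.003318 M

Q₀ = 12.8 vs Keq = 169.5 ⇒ Q<K, forward
Step 1:
                    E           G
  Initial     0.03657      0.6843
  Change     -0.03324     0.06649
  Equil      0.003326      0.7508
  solve Keq expr → x = 0.03324; check Q = 169.5
Then remove 4.0960e-04 M of E.
Step 2:
                    E           G
  Initial    0.002916      0.7508
  Change   4.0247e-04 -8.0495e-04
  Equil      0.003318        0.75
  solve Keq expr → x = -4.0247e-04; check Q = 169.5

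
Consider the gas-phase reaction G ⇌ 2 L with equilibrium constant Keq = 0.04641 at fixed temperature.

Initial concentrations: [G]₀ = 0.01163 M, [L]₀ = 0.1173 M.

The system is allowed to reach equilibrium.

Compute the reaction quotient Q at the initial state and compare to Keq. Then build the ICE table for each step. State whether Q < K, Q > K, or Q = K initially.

Q₀ = 1.183 vs Keq = 0.04641 ⇒ Q>K, reverse
Step 1:
                  G         L
  init      0.01163    0.1173
  Δ         0.03531  -0.07062
  eq        0.04694   0.04668
  solve Keq expr → x = -0.03531; check Q = 0.04641

Q₀ = 1.183; Q > K (proceeds reverse)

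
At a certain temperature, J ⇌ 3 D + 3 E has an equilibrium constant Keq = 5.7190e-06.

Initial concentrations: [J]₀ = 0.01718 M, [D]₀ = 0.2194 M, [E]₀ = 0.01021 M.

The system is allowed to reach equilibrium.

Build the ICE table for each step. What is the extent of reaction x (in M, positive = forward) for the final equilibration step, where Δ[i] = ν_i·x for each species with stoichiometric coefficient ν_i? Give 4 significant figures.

x = 0.00293 M

Q₀ = 6.5428e-07 vs Keq = 5.7190e-06 ⇒ Q<K, forward
Step 1:
                   J          D          E
  I          0.01718     0.2194    0.01021
  C         -0.00293    0.00879    0.00879
  E          0.01425     0.2282      0.019
  solve Keq expr → x = 0.00293; check Q = 5.7190e-06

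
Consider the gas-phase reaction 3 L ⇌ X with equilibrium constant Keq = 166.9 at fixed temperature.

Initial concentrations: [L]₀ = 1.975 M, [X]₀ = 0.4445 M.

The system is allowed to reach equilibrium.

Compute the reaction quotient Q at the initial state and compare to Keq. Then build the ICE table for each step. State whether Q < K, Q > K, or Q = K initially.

Q₀ = 0.0577 vs Keq = 166.9 ⇒ Q<K, forward
Step 1:
                   L          X
  init         1.975     0.4445
  Δ           -1.791      0.597
  eq          0.1841      1.041
  solve Keq expr → x = 0.597; check Q = 166.9

Q₀ = 0.0577; Q < K (proceeds forward)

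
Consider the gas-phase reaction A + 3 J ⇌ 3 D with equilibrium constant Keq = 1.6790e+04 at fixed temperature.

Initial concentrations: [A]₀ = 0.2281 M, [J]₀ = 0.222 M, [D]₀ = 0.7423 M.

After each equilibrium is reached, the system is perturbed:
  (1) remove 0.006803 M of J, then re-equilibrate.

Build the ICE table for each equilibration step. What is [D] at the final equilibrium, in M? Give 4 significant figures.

[D]_eq = 0.8952 M

Q₀ = 163.9 vs Keq = 1.6790e+04 ⇒ Q<K, forward
Step 1:
                  A         J         D
  Initial    0.2281     0.222    0.7423
  Change   -0.05303   -0.1591    0.1591
  Equil      0.1751   0.06292    0.9014
  solve Keq expr → x = 0.05303; check Q = 1.6790e+04
Then remove 0.006803 M of J.
Step 2:
                  A         J         D
  Initial    0.1751   0.05612    0.9014
  Change   0.002044  0.006133 -0.006133
  Equil      0.1771   0.06225    0.8952
  solve Keq expr → x = -0.002044; check Q = 1.6790e+04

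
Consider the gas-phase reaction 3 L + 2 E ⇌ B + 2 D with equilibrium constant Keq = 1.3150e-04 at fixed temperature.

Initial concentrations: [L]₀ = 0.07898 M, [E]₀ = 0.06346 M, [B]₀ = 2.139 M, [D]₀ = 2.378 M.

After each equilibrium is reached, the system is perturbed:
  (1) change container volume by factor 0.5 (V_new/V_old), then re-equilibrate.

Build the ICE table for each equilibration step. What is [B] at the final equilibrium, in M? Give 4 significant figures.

[B]_eq = 2.176 M

Q₀ = 6.0965e+06 vs Keq = 1.3150e-04 ⇒ Q>K, reverse
Step 1:
                  L         E         B         D
  Initial   0.07898   0.06346     2.139     2.378
  Change      3.324     2.216    -1.108    -2.216
  Equil       3.403      2.28     1.031    0.1617
  solve Keq expr → x = -1.108; check Q = 1.3150e-04
Then change container volume by factor 0.5 (V_new/V_old).
Step 2:
                  L         E         B         D
  Initial     6.807      4.56     2.062    0.3234
  Change    -0.3444   -0.2296    0.1148    0.2296
  Equil       6.463      4.33     2.176    0.5529
  solve Keq expr → x = 0.1148; check Q = 1.3150e-04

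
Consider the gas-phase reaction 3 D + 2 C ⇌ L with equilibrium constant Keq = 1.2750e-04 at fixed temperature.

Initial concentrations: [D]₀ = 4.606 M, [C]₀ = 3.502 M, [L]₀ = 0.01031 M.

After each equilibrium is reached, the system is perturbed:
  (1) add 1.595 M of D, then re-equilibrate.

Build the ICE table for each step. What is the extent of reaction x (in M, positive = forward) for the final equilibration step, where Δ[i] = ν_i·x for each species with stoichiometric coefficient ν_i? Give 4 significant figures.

x = 0.1027 M

Q₀ = 8.6031e-06 vs Keq = 1.2750e-04 ⇒ Q<K, forward
Step 1:
                  D         C         L
  Initial     4.606     3.502   0.01031
  Change    -0.3015    -0.201    0.1005
  Equil       4.305     3.301    0.1108
  solve Keq expr → x = 0.1005; check Q = 1.2750e-04
Then add 1.595 M of D.
Step 2:
                  D         C         L
  Initial       5.9     3.301    0.1108
  Change    -0.3082   -0.2055    0.1027
  Equil       5.591     3.096    0.2136
  solve Keq expr → x = 0.1027; check Q = 1.2750e-04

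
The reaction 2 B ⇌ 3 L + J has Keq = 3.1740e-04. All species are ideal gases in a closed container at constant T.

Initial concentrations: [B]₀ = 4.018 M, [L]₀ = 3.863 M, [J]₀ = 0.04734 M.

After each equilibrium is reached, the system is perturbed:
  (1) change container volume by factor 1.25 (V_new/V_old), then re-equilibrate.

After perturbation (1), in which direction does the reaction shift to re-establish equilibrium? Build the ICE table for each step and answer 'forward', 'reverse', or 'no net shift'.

Q₀ = 0.169 vs Keq = 3.1740e-04 ⇒ Q>K, reverse
Step 1:
                    B           L           J
  I             4.018       3.863     0.04734
  C           0.09447     -0.1417    -0.04724
  E             4.112       3.721  1.0417e-04
  solve Keq expr → x = -0.04724; check Q = 3.1740e-04
Then change container volume by factor 1.25 (V_new/V_old).
Step 2:
                    B           L           J
  I              3.29       2.977  8.3334e-05
  C       -9.3699e-05  1.4055e-04  4.6849e-05
  E              3.29       2.977  1.3018e-04
  solve Keq expr → x = 4.6849e-05; check Q = 3.1740e-04

Direction: forward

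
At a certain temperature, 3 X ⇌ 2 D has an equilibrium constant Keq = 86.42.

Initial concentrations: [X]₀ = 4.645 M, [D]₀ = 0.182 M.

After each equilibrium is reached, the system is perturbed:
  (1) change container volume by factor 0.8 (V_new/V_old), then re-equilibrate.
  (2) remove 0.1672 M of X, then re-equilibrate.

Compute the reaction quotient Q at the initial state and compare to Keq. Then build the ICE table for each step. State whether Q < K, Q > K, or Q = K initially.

Q₀ = 3.3051e-04; Q < K (proceeds forward)

Q₀ = 3.3051e-04 vs Keq = 86.42 ⇒ Q<K, forward
Step 1:
                   X          D
  init         4.645      0.182
  Δ           -4.178      2.785
  eq          0.4671      2.967
  solve Keq expr → x = 1.393; check Q = 86.42
Then change container volume by factor 0.8 (V_new/V_old).
Step 2:
                   X          D
  init        0.5838      3.709
  Δ          -0.0393     0.0262
  eq          0.5445      3.735
  solve Keq expr → x = 0.0131; check Q = 86.42
Then remove 0.1672 M of X.
Step 3:
                   X          D
  init        0.3773      3.735
  Δ            0.157    -0.1047
  eq          0.5343      3.631
  solve Keq expr → x = -0.05233; check Q = 86.42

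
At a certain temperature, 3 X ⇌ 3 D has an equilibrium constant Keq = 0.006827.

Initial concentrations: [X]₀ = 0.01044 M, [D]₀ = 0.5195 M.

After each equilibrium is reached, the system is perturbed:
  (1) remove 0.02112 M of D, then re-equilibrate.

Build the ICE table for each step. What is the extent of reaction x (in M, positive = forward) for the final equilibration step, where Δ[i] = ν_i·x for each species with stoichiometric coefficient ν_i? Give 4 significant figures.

Q₀ = 1.2321e+05 vs Keq = 0.006827 ⇒ Q>K, reverse
Step 1:
                   X          D
  init       0.01044     0.5195
  Δ            0.435     -0.435
  eq          0.4454     0.0845
  solve Keq expr → x = -0.145; check Q = 0.006827
Then remove 0.02112 M of D.
Step 2:
                   X          D
  init        0.4454    0.06338
  Δ         -0.01775    0.01775
  eq          0.4277    0.08113
  solve Keq expr → x = 0.005917; check Q = 0.006827

x = 0.005917 M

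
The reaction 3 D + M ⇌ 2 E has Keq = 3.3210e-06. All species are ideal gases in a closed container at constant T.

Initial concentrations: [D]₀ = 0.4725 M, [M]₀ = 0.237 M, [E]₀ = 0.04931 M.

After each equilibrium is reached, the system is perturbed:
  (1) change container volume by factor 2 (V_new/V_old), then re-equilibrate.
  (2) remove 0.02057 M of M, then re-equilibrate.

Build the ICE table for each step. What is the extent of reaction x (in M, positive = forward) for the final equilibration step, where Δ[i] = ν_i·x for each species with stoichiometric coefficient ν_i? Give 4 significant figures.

x = -3.8529e-06 M

Q₀ = 0.09726 vs Keq = 3.3210e-06 ⇒ Q>K, reverse
Step 1:
                    D           M           E
  I            0.4725       0.237     0.04931
  C            0.0734     0.02447    -0.04893
  E            0.5459      0.2615  3.7585e-04
  solve Keq expr → x = -0.02447; check Q = 3.3210e-06
Then change container volume by factor 2 (V_new/V_old).
Step 2:
                    D           M           E
  I             0.273      0.1307  1.8792e-04
  C        1.4081e-04  4.6936e-05 -9.3873e-05
  E            0.2731      0.1308  9.4052e-05
  solve Keq expr → x = -4.6936e-05; check Q = 3.3210e-06
Then remove 0.02057 M of M.
Step 3:
                    D           M           E
  I            0.2731      0.1102  9.4052e-05
  C        1.1559e-05  3.8529e-06 -7.7058e-06
  E            0.2731      0.1102  8.6346e-05
  solve Keq expr → x = -3.8529e-06; check Q = 3.3210e-06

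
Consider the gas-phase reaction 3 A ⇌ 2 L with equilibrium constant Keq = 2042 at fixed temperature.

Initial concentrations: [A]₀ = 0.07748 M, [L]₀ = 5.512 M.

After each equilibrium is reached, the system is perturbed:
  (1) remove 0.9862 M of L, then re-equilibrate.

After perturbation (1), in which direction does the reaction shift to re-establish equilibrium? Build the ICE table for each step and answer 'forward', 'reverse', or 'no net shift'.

Direction: forward

Q₀ = 6.5321e+04 vs Keq = 2042 ⇒ Q>K, reverse
Step 1:
                    A           L
  Initial     0.07748       5.512
  Change       0.1652     -0.1101
  Equil        0.2427       5.402
  solve Keq expr → x = -0.05506; check Q = 2042
Then remove 0.9862 M of L.
Step 2:
                    A           L
  Initial      0.2427       4.416
  Change     -0.02988     0.01992
  Equil        0.2128       4.436
  solve Keq expr → x = 0.009959; check Q = 2042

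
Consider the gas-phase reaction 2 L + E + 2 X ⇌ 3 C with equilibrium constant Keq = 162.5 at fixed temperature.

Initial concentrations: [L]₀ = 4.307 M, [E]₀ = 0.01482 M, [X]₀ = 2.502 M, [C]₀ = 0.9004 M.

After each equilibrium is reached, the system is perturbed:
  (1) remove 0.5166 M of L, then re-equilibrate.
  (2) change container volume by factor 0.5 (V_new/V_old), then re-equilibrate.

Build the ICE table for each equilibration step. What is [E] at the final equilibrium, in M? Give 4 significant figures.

Q₀ = 0.4242 vs Keq = 162.5 ⇒ Q<K, forward
Step 1:
                   L          E          X          C
  Initial      4.307    0.01482      2.502     0.9004
  Change    -0.02955   -0.01477   -0.02955    0.04432
  Equil        4.277 4.6391e-05      2.472     0.9447
  solve Keq expr → x = 0.01477; check Q = 162.5
Then remove 0.5166 M of L.
Step 2:
                   L          E          X          C
  Initial      3.761 4.6391e-05      2.472     0.9447
  Change  2.7220e-05 1.3610e-05 2.7220e-05 -4.0830e-05
  Equil        3.761 6.0001e-05      2.472     0.9447
  solve Keq expr → x = -1.3610e-05; check Q = 162.5
Then change container volume by factor 0.5 (V_new/V_old).
Step 3:
                   L          E          X          C
  Initial      7.522 1.2000e-04      4.945      1.889
  Change  -1.7997e-04 -8.9985e-05 -1.7997e-04 2.6995e-04
  Equil        7.522 3.0017e-05      4.945       1.89
  solve Keq expr → x = 8.9985e-05; check Q = 162.5

[E]_eq = 3.0017e-05 M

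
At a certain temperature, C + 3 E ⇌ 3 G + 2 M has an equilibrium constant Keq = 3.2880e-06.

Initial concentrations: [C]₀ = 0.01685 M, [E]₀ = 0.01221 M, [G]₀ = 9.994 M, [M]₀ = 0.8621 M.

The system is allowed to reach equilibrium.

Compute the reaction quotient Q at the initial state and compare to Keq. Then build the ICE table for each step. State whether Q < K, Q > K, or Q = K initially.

Q₀ = 2.4187e+10 vs Keq = 3.2880e-06 ⇒ Q>K, reverse
Step 1:
                  C         E         G         M
  init      0.01685   0.01221     9.994    0.8621
  Δ           0.431     1.293    -1.293    -0.862
  eq         0.4479     1.305     8.701 7.0507e-05
  solve Keq expr → x = -0.431; check Q = 3.2880e-06

Q₀ = 2.4187e+10; Q > K (proceeds reverse)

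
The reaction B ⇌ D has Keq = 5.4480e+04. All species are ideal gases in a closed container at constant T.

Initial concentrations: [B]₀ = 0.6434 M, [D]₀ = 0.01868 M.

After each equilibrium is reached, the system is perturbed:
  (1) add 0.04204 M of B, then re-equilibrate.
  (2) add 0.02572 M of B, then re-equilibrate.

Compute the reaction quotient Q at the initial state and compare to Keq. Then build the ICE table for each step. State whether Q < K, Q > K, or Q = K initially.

Q₀ = 0.02903 vs Keq = 5.4480e+04 ⇒ Q<K, forward
Step 1:
                   B          D
  init        0.6434    0.01868
  Δ          -0.6434     0.6434
  eq      1.2152e-05     0.6621
  solve Keq expr → x = 0.6434; check Q = 5.4480e+04
Then add 0.04204 M of B.
Step 2:
                   B          D
  init       0.04205     0.6621
  Δ         -0.04204    0.04204
  eq      1.2924e-05     0.7041
  solve Keq expr → x = 0.04204; check Q = 5.4480e+04
Then add 0.02572 M of B.
Step 3:
                   B          D
  init       0.02573     0.7041
  Δ         -0.02572    0.02572
  eq      1.3396e-05     0.7298
  solve Keq expr → x = 0.02572; check Q = 5.4480e+04

Q₀ = 0.02903; Q < K (proceeds forward)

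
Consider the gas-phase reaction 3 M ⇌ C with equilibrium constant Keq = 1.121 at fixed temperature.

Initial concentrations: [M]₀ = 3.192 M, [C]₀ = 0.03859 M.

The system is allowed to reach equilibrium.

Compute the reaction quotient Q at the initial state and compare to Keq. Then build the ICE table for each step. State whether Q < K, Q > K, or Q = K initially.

Q₀ = 0.001187 vs Keq = 1.121 ⇒ Q<K, forward
Step 1:
                   M          C
  init         3.192    0.03859
  Δ           -2.297     0.7656
  eq          0.8952     0.8042
  solve Keq expr → x = 0.7656; check Q = 1.121

Q₀ = 0.001187; Q < K (proceeds forward)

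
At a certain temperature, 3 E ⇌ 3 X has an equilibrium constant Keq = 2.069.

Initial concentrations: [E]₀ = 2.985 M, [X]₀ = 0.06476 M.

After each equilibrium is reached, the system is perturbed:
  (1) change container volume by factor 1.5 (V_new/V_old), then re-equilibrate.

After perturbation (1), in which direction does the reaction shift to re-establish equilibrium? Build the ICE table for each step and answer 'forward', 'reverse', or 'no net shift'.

Q₀ = 1.0211e-05 vs Keq = 2.069 ⇒ Q<K, forward
Step 1:
                   E          X
  I            2.985    0.06476
  C           -1.644      1.644
  E            1.341      1.709
  solve Keq expr → x = 0.548; check Q = 2.069
Then change container volume by factor 1.5 (V_new/V_old).
Step 2:
                   E          X
  I            0.894      1.139
  C                0          0
  E            0.894      1.139
  solve Keq expr → x = 0; check Q = 2.069

Direction: no net shift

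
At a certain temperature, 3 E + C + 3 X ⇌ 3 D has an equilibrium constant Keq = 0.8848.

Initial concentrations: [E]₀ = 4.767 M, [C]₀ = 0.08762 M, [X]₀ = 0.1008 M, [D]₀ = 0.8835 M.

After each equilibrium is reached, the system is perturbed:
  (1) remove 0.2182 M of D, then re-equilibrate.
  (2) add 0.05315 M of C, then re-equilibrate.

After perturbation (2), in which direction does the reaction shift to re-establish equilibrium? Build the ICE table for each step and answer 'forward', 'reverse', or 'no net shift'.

Direction: forward

Q₀ = 70.94 vs Keq = 0.8848 ⇒ Q>K, reverse
Step 1:
                  E         C         X         D
  I           4.767   0.08762    0.1008    0.8835
  C          0.1797    0.0599    0.1797   -0.1797
  E           4.947    0.1475    0.2805    0.7038
  solve Keq expr → x = -0.0599; check Q = 0.8848
Then remove 0.2182 M of D.
Step 2:
                  E         C         X         D
  I           4.947    0.1475    0.2805    0.4856
  C        -0.05365  -0.01788  -0.05365   0.05365
  E           4.893    0.1296    0.2268    0.5393
  solve Keq expr → x = 0.01788; check Q = 0.8848
Then add 0.05315 M of C.
Step 3:
                  E         C         X         D
  I           4.893    0.1828    0.2268    0.5393
  C        -0.01586 -0.005288  -0.01586   0.01586
  E           4.877    0.1775     0.211    0.5551
  solve Keq expr → x = 0.005288; check Q = 0.8848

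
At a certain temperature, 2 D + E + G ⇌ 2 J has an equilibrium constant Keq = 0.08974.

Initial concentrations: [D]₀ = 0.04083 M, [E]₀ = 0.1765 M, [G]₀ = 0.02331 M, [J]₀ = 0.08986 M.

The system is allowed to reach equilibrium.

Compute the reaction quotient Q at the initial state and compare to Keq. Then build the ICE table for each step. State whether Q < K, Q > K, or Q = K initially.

Q₀ = 1177 vs Keq = 0.08974 ⇒ Q>K, reverse
Step 1:
                   D          E          G          J
  init       0.04083     0.1765    0.02331    0.08986
  Δ          0.08532    0.04266    0.04266   -0.08532
  eq          0.1261     0.2192    0.06597   0.004544
  solve Keq expr → x = -0.04266; check Q = 0.08974

Q₀ = 1177; Q > K (proceeds reverse)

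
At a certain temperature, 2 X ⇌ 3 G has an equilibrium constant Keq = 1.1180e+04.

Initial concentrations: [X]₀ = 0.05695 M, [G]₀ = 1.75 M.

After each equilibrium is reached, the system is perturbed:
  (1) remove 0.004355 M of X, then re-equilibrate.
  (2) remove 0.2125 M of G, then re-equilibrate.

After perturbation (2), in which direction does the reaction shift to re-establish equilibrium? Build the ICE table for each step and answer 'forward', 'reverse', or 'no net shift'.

Q₀ = 1652 vs Keq = 1.1180e+04 ⇒ Q<K, forward
Step 1:
                    X           G
  Initial     0.05695        1.75
  Change     -0.03409     0.05113
  Equil       0.02286       1.801
  solve Keq expr → x = 0.01704; check Q = 1.1180e+04
Then remove 0.004355 M of X.
Step 2:
                    X           G
  Initial     0.01851       1.801
  Change     0.004234   -0.006351
  Equil       0.02274       1.795
  solve Keq expr → x = -0.002117; check Q = 1.1180e+04
Then remove 0.2125 M of G.
Step 3:
                    X           G
  Initial     0.02274       1.582
  Change    -0.003814    0.005722
  Equil       0.01893       1.588
  solve Keq expr → x = 0.001907; check Q = 1.1180e+04

Direction: forward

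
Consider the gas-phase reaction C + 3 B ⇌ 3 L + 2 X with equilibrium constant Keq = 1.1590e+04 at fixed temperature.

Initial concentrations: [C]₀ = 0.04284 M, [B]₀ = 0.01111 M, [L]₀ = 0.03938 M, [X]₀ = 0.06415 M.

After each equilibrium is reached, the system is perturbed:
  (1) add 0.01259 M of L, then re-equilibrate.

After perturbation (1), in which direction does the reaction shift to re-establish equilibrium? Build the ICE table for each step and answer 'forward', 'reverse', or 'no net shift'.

Q₀ = 4.278 vs Keq = 1.1590e+04 ⇒ Q<K, forward
Step 1:
                   C          B          L          X
  Initial    0.04284    0.01111    0.03938    0.06415
  Change   -0.003338   -0.01001    0.01001   0.006675
  Equil       0.0395   0.001097    0.04939    0.07083
  solve Keq expr → x = 0.003338; check Q = 1.1590e+04
Then add 0.01259 M of L.
Step 2:
                   C          B          L          X
  Initial     0.0395   0.001097    0.06198    0.07083
  Change  9.0087e-05 2.7026e-04 -2.7026e-04 -1.8017e-04
  Equil      0.03959   0.001367    0.06171    0.07065
  solve Keq expr → x = -9.0087e-05; check Q = 1.1590e+04

Direction: reverse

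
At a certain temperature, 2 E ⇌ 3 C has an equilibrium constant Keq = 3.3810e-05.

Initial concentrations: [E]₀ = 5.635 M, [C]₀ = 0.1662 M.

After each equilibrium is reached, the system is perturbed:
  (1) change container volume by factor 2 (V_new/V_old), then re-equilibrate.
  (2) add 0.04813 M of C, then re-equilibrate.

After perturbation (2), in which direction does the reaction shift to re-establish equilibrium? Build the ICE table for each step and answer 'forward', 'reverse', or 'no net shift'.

Q₀ = 1.4458e-04 vs Keq = 3.3810e-05 ⇒ Q>K, reverse
Step 1:
                  E         C
  Initial     5.635    0.1662
  Change     0.0422  -0.06329
  Equil       5.677    0.1029
  solve Keq expr → x = -0.0211; check Q = 3.3810e-05
Then change container volume by factor 2 (V_new/V_old).
Step 2:
                  E         C
  Initial     2.839   0.05145
  Change  -0.008826   0.01324
  Equil        2.83   0.06469
  solve Keq expr → x = 0.004413; check Q = 3.3810e-05
Then add 0.04813 M of C.
Step 3:
                  E         C
  Initial      2.83    0.1128
  Change    0.03176  -0.04765
  Equil       2.862   0.06518
  solve Keq expr → x = -0.01588; check Q = 3.3810e-05

Direction: reverse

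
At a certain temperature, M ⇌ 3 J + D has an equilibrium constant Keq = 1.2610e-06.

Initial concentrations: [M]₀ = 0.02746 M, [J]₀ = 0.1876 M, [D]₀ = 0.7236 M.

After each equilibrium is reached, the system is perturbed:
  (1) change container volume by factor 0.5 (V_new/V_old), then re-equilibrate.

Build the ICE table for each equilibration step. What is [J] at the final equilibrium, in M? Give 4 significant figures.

[J]_eq = 0.005536 M

Q₀ = 0.174 vs Keq = 1.2610e-06 ⇒ Q>K, reverse
Step 1:
                   M          J          D
  init       0.02746     0.1876     0.7236
  Δ           0.0607    -0.1821    -0.0607
  eq         0.08816   0.005514     0.6629
  solve Keq expr → x = -0.0607; check Q = 1.2610e-06
Then change container volume by factor 0.5 (V_new/V_old).
Step 2:
                   M          J          D
  init        0.1763    0.01103      1.326
  Δ         0.001831  -0.005493  -0.001831
  eq          0.1781   0.005536      1.324
  solve Keq expr → x = -0.001831; check Q = 1.2610e-06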